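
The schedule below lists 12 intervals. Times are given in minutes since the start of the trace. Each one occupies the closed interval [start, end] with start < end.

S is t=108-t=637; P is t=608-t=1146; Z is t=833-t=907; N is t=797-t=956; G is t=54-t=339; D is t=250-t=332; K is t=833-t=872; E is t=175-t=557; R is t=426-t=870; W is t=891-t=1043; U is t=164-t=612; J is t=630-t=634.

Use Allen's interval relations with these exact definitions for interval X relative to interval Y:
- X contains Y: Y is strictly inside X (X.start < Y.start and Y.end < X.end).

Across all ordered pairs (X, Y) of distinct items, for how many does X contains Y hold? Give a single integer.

16

Checking all 132 ordered pairs for relation 'contains'; matching pairs in alphabetical order:
(E, D): E contains D ✓
(G, D): G contains D ✓
(N, K): N contains K ✓
(N, Z): N contains Z ✓
(P, J): P contains J ✓
(P, K): P contains K ✓
(P, N): P contains N ✓
(P, W): P contains W ✓
(P, Z): P contains Z ✓
(R, J): R contains J ✓
(S, D): S contains D ✓
(S, E): S contains E ✓
(S, J): S contains J ✓
(S, U): S contains U ✓
(U, D): U contains D ✓
(U, E): U contains E ✓
Count: 16.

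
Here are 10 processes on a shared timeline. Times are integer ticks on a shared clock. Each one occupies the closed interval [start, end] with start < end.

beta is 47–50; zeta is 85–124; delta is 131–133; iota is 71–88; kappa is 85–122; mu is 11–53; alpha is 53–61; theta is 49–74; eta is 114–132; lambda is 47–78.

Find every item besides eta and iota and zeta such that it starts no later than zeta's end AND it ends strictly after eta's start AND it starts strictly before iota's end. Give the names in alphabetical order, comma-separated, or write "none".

kappa

Conditions: its start is no later than zeta's end (X.start <= 124) AND its end is strictly after eta's start (X.end > 114) AND its start is strictly before iota's end (X.start < 88).
alpha: start 53 <= 124? ✓; end 61 > 114? ✗; start 53 < 88? ✓ → no.
beta: start 47 <= 124? ✓; end 50 > 114? ✗; start 47 < 88? ✓ → no.
delta: start 131 <= 124? ✗; end 133 > 114? ✓; start 131 < 88? ✗ → no.
kappa: start 85 <= 124? ✓; end 122 > 114? ✓; start 85 < 88? ✓ → yes.
lambda: start 47 <= 124? ✓; end 78 > 114? ✗; start 47 < 88? ✓ → no.
mu: start 11 <= 124? ✓; end 53 > 114? ✗; start 11 < 88? ✓ → no.
theta: start 49 <= 124? ✓; end 74 > 114? ✗; start 49 < 88? ✓ → no.
Result: kappa.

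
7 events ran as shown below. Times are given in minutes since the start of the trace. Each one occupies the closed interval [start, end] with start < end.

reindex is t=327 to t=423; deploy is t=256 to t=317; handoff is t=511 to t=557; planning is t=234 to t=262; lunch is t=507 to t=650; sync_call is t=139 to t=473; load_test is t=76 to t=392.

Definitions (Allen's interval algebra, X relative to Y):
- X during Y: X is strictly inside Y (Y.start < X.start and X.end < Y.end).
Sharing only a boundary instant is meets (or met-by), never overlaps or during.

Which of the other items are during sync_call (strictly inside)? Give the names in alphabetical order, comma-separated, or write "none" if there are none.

deploy, planning, reindex

Target sync_call = [t=139, t=473].
deploy [t=256, t=317] → during → yes.
handoff [t=511, t=557] → after → no.
load_test [t=76, t=392] → overlaps → no.
lunch [t=507, t=650] → after → no.
planning [t=234, t=262] → during → yes.
reindex [t=327, t=423] → during → yes.
Result: deploy, planning, reindex.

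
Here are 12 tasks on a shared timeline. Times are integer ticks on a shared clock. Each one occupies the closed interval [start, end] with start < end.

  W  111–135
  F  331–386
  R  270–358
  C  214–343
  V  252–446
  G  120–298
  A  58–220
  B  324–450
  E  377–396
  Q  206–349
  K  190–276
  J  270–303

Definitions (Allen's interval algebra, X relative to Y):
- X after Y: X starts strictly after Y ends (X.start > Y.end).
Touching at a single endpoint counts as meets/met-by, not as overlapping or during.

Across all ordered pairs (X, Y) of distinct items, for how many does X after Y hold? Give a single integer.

27

Checking all 132 ordered pairs for relation 'after'; matching pairs in alphabetical order:
(B, A): B after A ✓
(B, G): B after G ✓
(B, J): B after J ✓
(B, K): B after K ✓
(B, W): B after W ✓
(C, W): C after W ✓
(E, A): E after A ✓
(E, C): E after C ✓
(E, G): E after G ✓
(E, J): E after J ✓
(E, K): E after K ✓
(E, Q): E after Q ✓
(E, R): E after R ✓
(E, W): E after W ✓
(F, A): F after A ✓
(F, G): F after G ✓
(F, J): F after J ✓
(F, K): F after K ✓
(F, W): F after W ✓
(J, A): J after A ✓
(J, W): J after W ✓
(K, W): K after W ✓
(Q, W): Q after W ✓
(R, A): R after A ✓
... plus 3 further pairs not listed.
Count: 27.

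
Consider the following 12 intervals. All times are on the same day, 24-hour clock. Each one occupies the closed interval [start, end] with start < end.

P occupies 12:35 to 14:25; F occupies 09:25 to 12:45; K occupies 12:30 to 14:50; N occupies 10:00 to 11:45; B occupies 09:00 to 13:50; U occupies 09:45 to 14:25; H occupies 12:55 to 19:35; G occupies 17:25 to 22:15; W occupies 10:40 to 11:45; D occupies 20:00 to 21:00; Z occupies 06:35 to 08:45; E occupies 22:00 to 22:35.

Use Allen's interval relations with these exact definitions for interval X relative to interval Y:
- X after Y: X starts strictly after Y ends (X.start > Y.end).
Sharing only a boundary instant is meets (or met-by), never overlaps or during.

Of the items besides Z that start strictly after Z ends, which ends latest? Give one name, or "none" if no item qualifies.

Target Z = [06:35, 08:45].
B [09:00, 13:50] → after → candidate.
D [20:00, 21:00] → after → candidate.
E [22:00, 22:35] → after → candidate.
F [09:25, 12:45] → after → candidate.
G [17:25, 22:15] → after → candidate.
H [12:55, 19:35] → after → candidate.
K [12:30, 14:50] → after → candidate.
N [10:00, 11:45] → after → candidate.
P [12:35, 14:25] → after → candidate.
U [09:45, 14:25] → after → candidate.
W [10:40, 11:45] → after → candidate.
Among candidates, latest end is 22:35 → E.

E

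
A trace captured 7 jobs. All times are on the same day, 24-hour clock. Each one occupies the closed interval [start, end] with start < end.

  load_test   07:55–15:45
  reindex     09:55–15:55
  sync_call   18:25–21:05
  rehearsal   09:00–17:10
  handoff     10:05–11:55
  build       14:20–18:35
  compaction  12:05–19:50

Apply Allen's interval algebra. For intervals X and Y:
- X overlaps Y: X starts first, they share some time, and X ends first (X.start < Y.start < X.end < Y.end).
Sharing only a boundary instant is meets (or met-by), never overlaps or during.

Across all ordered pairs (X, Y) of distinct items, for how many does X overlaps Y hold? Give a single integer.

10

Checking all 42 ordered pairs for relation 'overlaps'; matching pairs in alphabetical order:
(build, sync_call): build overlaps sync_call ✓
(compaction, sync_call): compaction overlaps sync_call ✓
(load_test, build): load_test overlaps build ✓
(load_test, compaction): load_test overlaps compaction ✓
(load_test, rehearsal): load_test overlaps rehearsal ✓
(load_test, reindex): load_test overlaps reindex ✓
(rehearsal, build): rehearsal overlaps build ✓
(rehearsal, compaction): rehearsal overlaps compaction ✓
(reindex, build): reindex overlaps build ✓
(reindex, compaction): reindex overlaps compaction ✓
Count: 10.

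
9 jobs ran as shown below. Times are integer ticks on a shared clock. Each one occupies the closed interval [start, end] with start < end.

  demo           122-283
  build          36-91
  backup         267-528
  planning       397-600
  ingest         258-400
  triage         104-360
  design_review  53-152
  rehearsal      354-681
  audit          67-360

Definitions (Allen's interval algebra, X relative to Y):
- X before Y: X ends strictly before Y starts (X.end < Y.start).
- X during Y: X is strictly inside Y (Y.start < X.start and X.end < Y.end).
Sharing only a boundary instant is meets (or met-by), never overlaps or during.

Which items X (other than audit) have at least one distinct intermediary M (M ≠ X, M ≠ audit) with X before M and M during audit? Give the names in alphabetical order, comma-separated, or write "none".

build

Target audit = [67, 360].
Intermediaries M with M during audit: demo.
Via demo — items with X before demo: build.
Union: build.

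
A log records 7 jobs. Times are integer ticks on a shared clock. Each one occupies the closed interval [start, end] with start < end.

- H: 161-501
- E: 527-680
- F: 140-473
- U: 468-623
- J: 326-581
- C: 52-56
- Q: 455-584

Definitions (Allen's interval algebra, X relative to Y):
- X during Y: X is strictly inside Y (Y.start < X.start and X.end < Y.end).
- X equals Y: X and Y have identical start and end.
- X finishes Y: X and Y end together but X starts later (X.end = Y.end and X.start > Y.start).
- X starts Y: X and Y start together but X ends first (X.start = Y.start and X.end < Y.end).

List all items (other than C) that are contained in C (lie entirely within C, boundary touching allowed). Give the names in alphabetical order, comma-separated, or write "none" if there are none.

none

Target C = [52, 56].
E [527, 680] → after → no.
F [140, 473] → after → no.
H [161, 501] → after → no.
J [326, 581] → after → no.
Q [455, 584] → after → no.
U [468, 623] → after → no.
Result: none.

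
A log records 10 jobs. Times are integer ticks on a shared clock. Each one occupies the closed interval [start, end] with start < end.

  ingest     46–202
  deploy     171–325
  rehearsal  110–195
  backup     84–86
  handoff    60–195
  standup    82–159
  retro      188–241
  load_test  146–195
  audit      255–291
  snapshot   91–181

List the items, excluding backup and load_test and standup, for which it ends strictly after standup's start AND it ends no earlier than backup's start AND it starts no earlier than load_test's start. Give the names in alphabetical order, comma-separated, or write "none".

Conditions: its end is strictly after standup's start (X.end > 82) AND its end is no earlier than backup's start (X.end >= 84) AND its start is no earlier than load_test's start (X.start >= 146).
audit: end 291 > 82? ✓; end 291 >= 84? ✓; start 255 >= 146? ✓ → yes.
deploy: end 325 > 82? ✓; end 325 >= 84? ✓; start 171 >= 146? ✓ → yes.
handoff: end 195 > 82? ✓; end 195 >= 84? ✓; start 60 >= 146? ✗ → no.
ingest: end 202 > 82? ✓; end 202 >= 84? ✓; start 46 >= 146? ✗ → no.
rehearsal: end 195 > 82? ✓; end 195 >= 84? ✓; start 110 >= 146? ✗ → no.
retro: end 241 > 82? ✓; end 241 >= 84? ✓; start 188 >= 146? ✓ → yes.
snapshot: end 181 > 82? ✓; end 181 >= 84? ✓; start 91 >= 146? ✗ → no.
Result: audit, deploy, retro.

audit, deploy, retro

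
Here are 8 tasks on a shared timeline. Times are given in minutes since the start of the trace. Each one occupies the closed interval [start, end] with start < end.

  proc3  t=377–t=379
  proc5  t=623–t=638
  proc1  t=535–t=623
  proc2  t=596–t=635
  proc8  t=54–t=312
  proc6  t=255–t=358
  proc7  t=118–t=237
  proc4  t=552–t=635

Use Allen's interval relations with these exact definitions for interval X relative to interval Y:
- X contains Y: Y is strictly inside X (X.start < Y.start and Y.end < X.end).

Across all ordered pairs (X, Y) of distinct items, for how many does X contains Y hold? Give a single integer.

1

Checking all 56 ordered pairs for relation 'contains'; matching pairs in alphabetical order:
(proc8, proc7): proc8 contains proc7 ✓
Count: 1.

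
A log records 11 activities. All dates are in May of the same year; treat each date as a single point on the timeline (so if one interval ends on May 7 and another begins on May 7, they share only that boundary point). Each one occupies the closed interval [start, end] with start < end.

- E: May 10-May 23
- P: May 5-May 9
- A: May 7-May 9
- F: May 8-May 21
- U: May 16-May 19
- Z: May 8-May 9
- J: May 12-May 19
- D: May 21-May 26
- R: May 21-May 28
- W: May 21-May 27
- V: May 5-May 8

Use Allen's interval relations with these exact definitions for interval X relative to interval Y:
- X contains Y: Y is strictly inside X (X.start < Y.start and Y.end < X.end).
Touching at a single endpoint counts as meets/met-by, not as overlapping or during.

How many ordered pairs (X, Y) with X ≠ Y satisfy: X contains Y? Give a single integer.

Checking all 110 ordered pairs for relation 'contains'; matching pairs in alphabetical order:
(E, J): E contains J ✓
(E, U): E contains U ✓
(F, J): F contains J ✓
(F, U): F contains U ✓
Count: 4.

4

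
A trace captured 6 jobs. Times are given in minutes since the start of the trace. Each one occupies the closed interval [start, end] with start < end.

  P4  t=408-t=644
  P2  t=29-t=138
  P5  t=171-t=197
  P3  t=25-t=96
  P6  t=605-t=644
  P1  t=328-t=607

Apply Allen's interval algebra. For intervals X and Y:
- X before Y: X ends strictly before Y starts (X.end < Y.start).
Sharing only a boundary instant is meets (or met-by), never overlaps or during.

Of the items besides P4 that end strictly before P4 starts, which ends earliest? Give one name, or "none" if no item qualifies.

Target P4 = [t=408, t=644].
P1 [t=328, t=607] → overlaps → excluded.
P2 [t=29, t=138] → before → candidate.
P3 [t=25, t=96] → before → candidate.
P5 [t=171, t=197] → before → candidate.
P6 [t=605, t=644] → finishes → excluded.
Among candidates, earliest end is t=96 → P3.

P3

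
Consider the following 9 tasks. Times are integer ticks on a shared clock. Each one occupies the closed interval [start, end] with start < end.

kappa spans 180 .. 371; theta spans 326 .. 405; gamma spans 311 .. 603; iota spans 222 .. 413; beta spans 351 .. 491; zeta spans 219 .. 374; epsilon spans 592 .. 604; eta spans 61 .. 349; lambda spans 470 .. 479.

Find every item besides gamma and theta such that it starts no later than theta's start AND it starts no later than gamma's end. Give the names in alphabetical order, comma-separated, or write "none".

eta, iota, kappa, zeta

Conditions: its start is no later than theta's start (X.start <= 326) AND its start is no later than gamma's end (X.start <= 603).
beta: start 351 <= 326? ✗; start 351 <= 603? ✓ → no.
epsilon: start 592 <= 326? ✗; start 592 <= 603? ✓ → no.
eta: start 61 <= 326? ✓; start 61 <= 603? ✓ → yes.
iota: start 222 <= 326? ✓; start 222 <= 603? ✓ → yes.
kappa: start 180 <= 326? ✓; start 180 <= 603? ✓ → yes.
lambda: start 470 <= 326? ✗; start 470 <= 603? ✓ → no.
zeta: start 219 <= 326? ✓; start 219 <= 603? ✓ → yes.
Result: eta, iota, kappa, zeta.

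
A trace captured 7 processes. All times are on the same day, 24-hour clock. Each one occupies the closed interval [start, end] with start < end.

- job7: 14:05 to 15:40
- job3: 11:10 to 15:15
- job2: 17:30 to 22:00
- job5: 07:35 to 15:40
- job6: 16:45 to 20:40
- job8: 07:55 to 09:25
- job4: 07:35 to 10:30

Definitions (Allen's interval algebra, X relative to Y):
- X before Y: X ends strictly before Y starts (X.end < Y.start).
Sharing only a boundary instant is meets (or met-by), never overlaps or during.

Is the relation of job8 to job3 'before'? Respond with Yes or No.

job8 = [07:55, 09:25], job3 = [11:10, 15:15].
Actual relation of job8 to job3: before.
Asked whether 'before' holds → Yes.

Yes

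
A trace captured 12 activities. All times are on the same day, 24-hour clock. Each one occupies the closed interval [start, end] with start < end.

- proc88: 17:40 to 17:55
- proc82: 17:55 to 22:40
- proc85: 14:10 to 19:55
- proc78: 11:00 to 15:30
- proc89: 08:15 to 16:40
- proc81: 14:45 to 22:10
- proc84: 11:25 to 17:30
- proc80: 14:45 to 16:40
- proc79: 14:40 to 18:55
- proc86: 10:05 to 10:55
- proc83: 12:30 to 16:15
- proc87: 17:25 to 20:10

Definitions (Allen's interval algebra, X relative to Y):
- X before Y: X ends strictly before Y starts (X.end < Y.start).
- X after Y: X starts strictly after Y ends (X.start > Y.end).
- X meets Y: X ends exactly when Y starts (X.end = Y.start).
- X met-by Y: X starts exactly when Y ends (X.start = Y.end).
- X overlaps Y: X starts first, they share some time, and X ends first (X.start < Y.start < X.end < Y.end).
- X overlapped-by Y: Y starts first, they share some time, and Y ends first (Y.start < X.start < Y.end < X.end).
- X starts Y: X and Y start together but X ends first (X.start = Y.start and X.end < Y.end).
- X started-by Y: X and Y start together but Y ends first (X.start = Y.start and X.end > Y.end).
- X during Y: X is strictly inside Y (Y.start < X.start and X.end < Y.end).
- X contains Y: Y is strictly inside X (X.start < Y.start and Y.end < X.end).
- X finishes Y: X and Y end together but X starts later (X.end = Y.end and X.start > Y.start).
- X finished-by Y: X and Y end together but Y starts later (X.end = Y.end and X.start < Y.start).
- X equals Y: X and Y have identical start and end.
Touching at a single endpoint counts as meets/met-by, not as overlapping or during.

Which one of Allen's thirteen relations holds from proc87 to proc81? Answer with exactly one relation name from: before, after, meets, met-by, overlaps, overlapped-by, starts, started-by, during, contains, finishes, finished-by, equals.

during

proc87 = [17:25, 20:10]; proc81 = [14:45, 22:10].
Compare endpoints: proc87.start > proc81.start, proc87.start < proc81.end, proc87.end > proc81.start, proc87.end < proc81.end.
That pattern is 'during'.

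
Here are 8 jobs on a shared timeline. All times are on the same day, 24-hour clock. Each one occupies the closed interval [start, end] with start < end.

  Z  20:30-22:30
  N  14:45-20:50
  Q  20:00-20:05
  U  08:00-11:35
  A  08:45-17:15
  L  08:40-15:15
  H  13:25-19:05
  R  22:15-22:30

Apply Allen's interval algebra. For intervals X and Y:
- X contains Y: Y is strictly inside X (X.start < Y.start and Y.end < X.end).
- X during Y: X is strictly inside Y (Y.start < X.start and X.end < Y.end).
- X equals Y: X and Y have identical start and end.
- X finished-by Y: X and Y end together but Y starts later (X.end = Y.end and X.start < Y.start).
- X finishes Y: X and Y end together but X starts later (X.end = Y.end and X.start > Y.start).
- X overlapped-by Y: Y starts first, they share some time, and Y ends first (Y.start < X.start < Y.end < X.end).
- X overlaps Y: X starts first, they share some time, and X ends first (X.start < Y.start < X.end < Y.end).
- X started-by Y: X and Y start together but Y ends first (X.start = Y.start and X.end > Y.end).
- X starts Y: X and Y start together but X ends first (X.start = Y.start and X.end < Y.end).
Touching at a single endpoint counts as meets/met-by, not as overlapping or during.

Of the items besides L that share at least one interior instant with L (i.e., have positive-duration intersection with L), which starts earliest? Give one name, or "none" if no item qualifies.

Target L = [08:40, 15:15].
A [08:45, 17:15] → overlapped-by → candidate.
H [13:25, 19:05] → overlapped-by → candidate.
N [14:45, 20:50] → overlapped-by → candidate.
Q [20:00, 20:05] → after → excluded.
R [22:15, 22:30] → after → excluded.
U [08:00, 11:35] → overlaps → candidate.
Z [20:30, 22:30] → after → excluded.
Among candidates, earliest start is 08:00 → U.

U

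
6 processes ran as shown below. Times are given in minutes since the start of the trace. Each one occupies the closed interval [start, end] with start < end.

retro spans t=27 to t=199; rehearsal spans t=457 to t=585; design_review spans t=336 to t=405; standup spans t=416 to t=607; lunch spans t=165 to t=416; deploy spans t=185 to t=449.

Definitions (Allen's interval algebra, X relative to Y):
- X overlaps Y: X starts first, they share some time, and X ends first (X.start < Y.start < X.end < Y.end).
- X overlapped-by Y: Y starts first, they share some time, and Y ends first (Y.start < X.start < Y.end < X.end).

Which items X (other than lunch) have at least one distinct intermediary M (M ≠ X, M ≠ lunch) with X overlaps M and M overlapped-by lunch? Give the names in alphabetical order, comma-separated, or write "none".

retro

Target lunch = [t=165, t=416].
Intermediaries M with M overlapped-by lunch: deploy.
Via deploy — items with X overlaps deploy: retro.
Union: retro.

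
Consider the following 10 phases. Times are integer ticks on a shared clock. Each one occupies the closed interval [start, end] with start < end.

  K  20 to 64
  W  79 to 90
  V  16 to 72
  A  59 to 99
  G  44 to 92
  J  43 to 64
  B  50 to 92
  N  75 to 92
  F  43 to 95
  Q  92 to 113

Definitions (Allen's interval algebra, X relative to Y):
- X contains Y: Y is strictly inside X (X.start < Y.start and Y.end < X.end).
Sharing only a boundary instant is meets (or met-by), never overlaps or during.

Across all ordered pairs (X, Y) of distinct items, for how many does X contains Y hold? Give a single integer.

Checking all 90 ordered pairs for relation 'contains'; matching pairs in alphabetical order:
(A, N): A contains N ✓
(A, W): A contains W ✓
(B, W): B contains W ✓
(F, B): F contains B ✓
(F, G): F contains G ✓
(F, N): F contains N ✓
(F, W): F contains W ✓
(G, W): G contains W ✓
(N, W): N contains W ✓
(V, J): V contains J ✓
(V, K): V contains K ✓
Count: 11.

11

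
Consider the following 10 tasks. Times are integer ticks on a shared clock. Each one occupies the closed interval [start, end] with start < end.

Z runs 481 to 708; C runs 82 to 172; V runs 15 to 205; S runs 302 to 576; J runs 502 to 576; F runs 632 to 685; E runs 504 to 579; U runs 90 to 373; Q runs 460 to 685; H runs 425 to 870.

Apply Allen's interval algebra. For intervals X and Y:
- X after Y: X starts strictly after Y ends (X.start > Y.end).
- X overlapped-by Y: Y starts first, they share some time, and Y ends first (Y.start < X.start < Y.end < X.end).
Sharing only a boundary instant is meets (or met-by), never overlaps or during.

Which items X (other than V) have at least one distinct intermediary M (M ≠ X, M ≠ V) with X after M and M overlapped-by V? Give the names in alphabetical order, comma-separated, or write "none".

Target V = [15, 205].
Intermediaries M with M overlapped-by V: U.
Via U — items with X after U: E, F, H, J, Q, Z.
Union: E, F, H, J, Q, Z.

E, F, H, J, Q, Z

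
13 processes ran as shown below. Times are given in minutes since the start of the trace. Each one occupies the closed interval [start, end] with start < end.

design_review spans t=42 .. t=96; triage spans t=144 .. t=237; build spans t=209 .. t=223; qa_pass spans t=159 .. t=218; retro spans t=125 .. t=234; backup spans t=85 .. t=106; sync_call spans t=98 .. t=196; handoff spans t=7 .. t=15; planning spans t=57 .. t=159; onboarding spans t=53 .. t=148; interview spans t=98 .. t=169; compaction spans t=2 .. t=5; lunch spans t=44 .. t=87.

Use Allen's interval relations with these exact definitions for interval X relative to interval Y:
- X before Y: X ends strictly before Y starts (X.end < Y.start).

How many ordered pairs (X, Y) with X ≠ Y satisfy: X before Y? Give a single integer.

44

Checking all 156 ordered pairs for relation 'before'; matching pairs in alphabetical order:
(backup, build): backup before build ✓
(backup, qa_pass): backup before qa_pass ✓
(backup, retro): backup before retro ✓
(backup, triage): backup before triage ✓
(compaction, backup): compaction before backup ✓
(compaction, build): compaction before build ✓
(compaction, design_review): compaction before design_review ✓
(compaction, handoff): compaction before handoff ✓
(compaction, interview): compaction before interview ✓
(compaction, lunch): compaction before lunch ✓
(compaction, onboarding): compaction before onboarding ✓
(compaction, planning): compaction before planning ✓
(compaction, qa_pass): compaction before qa_pass ✓
(compaction, retro): compaction before retro ✓
(compaction, sync_call): compaction before sync_call ✓
(compaction, triage): compaction before triage ✓
(design_review, build): design_review before build ✓
(design_review, interview): design_review before interview ✓
(design_review, qa_pass): design_review before qa_pass ✓
(design_review, retro): design_review before retro ✓
(design_review, sync_call): design_review before sync_call ✓
(design_review, triage): design_review before triage ✓
(handoff, backup): handoff before backup ✓
(handoff, build): handoff before build ✓
... plus 20 further pairs not listed.
Count: 44.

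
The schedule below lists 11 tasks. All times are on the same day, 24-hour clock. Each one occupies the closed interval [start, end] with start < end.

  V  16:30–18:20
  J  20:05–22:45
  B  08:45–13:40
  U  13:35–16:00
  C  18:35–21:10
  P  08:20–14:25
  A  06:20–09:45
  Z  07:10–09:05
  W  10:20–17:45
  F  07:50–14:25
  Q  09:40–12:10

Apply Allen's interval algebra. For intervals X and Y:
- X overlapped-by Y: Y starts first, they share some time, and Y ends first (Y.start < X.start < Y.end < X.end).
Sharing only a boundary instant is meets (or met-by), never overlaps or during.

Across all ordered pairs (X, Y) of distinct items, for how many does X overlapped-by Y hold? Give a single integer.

Checking all 110 ordered pairs for relation 'overlapped-by'; matching pairs in alphabetical order:
(B, A): B overlapped-by A ✓
(B, Z): B overlapped-by Z ✓
(F, A): F overlapped-by A ✓
(F, Z): F overlapped-by Z ✓
(J, C): J overlapped-by C ✓
(P, A): P overlapped-by A ✓
(P, Z): P overlapped-by Z ✓
(Q, A): Q overlapped-by A ✓
(U, B): U overlapped-by B ✓
(U, F): U overlapped-by F ✓
(U, P): U overlapped-by P ✓
(V, W): V overlapped-by W ✓
(W, B): W overlapped-by B ✓
(W, F): W overlapped-by F ✓
(W, P): W overlapped-by P ✓
(W, Q): W overlapped-by Q ✓
Count: 16.

16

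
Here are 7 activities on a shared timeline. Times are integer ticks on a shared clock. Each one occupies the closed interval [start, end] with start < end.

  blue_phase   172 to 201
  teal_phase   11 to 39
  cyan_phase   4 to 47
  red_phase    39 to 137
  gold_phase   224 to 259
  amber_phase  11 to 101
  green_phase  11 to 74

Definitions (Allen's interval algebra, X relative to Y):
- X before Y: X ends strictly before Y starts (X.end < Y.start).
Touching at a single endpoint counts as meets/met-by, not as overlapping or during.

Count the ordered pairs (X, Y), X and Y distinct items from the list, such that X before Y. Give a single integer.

11

Checking all 42 ordered pairs for relation 'before'; matching pairs in alphabetical order:
(amber_phase, blue_phase): amber_phase before blue_phase ✓
(amber_phase, gold_phase): amber_phase before gold_phase ✓
(blue_phase, gold_phase): blue_phase before gold_phase ✓
(cyan_phase, blue_phase): cyan_phase before blue_phase ✓
(cyan_phase, gold_phase): cyan_phase before gold_phase ✓
(green_phase, blue_phase): green_phase before blue_phase ✓
(green_phase, gold_phase): green_phase before gold_phase ✓
(red_phase, blue_phase): red_phase before blue_phase ✓
(red_phase, gold_phase): red_phase before gold_phase ✓
(teal_phase, blue_phase): teal_phase before blue_phase ✓
(teal_phase, gold_phase): teal_phase before gold_phase ✓
Count: 11.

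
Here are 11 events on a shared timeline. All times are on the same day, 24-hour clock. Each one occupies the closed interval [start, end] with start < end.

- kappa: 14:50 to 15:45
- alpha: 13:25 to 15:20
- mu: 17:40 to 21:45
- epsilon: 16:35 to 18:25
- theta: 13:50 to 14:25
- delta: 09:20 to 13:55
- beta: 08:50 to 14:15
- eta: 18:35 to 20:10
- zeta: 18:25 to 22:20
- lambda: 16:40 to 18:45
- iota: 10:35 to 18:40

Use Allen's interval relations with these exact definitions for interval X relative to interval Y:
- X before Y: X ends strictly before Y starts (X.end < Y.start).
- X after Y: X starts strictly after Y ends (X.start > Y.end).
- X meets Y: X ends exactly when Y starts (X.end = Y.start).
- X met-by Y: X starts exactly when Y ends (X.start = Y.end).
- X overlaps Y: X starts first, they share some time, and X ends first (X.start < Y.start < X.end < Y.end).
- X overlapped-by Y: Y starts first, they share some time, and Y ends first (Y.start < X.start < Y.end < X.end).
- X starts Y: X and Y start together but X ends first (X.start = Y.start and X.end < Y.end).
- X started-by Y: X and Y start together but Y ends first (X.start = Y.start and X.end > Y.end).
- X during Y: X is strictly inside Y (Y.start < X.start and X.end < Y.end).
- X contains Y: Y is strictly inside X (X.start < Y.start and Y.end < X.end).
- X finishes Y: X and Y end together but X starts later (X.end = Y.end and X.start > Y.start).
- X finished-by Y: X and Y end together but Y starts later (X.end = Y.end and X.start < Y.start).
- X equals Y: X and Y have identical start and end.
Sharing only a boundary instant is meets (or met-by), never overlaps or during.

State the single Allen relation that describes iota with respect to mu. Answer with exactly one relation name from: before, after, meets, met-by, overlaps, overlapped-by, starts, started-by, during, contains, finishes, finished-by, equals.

iota = [10:35, 18:40]; mu = [17:40, 21:45].
Compare endpoints: iota.start < mu.start, iota.start < mu.end, iota.end > mu.start, iota.end < mu.end.
That pattern is 'overlaps'.

overlaps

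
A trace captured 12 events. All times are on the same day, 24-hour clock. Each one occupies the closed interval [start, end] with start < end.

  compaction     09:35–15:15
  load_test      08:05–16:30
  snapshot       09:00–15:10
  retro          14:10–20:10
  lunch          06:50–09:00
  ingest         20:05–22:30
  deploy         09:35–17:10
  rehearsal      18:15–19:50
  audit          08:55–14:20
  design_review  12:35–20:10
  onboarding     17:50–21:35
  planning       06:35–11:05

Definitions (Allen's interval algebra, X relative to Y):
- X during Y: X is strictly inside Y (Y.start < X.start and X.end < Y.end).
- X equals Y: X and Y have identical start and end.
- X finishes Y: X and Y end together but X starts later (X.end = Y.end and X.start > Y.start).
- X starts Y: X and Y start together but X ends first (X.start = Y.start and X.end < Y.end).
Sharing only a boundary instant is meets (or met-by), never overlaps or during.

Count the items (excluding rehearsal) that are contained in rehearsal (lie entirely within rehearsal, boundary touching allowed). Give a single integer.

Target rehearsal = [18:15, 19:50].
audit [08:55, 14:20] → before → no.
compaction [09:35, 15:15] → before → no.
deploy [09:35, 17:10] → before → no.
design_review [12:35, 20:10] → contains → no.
ingest [20:05, 22:30] → after → no.
load_test [08:05, 16:30] → before → no.
lunch [06:50, 09:00] → before → no.
onboarding [17:50, 21:35] → contains → no.
planning [06:35, 11:05] → before → no.
retro [14:10, 20:10] → contains → no.
snapshot [09:00, 15:10] → before → no.
Total: 0.

0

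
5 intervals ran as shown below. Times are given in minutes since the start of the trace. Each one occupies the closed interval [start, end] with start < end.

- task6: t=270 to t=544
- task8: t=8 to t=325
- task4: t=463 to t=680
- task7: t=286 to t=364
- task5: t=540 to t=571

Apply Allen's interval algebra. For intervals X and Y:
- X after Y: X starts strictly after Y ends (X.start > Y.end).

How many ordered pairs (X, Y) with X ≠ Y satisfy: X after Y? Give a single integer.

Checking all 20 ordered pairs for relation 'after'; matching pairs in alphabetical order:
(task4, task7): task4 after task7 ✓
(task4, task8): task4 after task8 ✓
(task5, task7): task5 after task7 ✓
(task5, task8): task5 after task8 ✓
Count: 4.

4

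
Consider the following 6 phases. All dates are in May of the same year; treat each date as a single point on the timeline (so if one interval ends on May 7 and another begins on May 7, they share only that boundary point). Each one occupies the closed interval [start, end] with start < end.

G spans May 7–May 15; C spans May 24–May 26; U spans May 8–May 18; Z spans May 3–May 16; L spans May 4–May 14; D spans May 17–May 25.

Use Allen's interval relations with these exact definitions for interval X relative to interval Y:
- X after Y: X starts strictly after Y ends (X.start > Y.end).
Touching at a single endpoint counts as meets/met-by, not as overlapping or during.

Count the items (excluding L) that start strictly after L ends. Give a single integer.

2

Target L = [May 4, May 14].
C [May 24, May 26] → after → counts.
D [May 17, May 25] → after → counts.
G [May 7, May 15] → overlapped-by → no.
U [May 8, May 18] → overlapped-by → no.
Z [May 3, May 16] → contains → no.
Total: 2.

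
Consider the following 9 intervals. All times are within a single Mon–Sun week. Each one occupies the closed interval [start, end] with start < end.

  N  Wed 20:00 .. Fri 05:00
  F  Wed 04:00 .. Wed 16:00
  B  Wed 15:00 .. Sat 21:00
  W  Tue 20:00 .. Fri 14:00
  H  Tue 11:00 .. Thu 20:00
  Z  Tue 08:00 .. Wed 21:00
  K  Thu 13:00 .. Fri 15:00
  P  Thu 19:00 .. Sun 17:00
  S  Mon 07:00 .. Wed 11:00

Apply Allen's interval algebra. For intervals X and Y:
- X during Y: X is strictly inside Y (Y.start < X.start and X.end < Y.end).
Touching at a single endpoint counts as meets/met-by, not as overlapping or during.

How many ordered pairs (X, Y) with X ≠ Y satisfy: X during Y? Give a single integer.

Checking all 72 ordered pairs for relation 'during'; matching pairs in alphabetical order:
(F, H): F during H ✓
(F, W): F during W ✓
(F, Z): F during Z ✓
(K, B): K during B ✓
(N, B): N during B ✓
(N, W): N during W ✓
Count: 6.

6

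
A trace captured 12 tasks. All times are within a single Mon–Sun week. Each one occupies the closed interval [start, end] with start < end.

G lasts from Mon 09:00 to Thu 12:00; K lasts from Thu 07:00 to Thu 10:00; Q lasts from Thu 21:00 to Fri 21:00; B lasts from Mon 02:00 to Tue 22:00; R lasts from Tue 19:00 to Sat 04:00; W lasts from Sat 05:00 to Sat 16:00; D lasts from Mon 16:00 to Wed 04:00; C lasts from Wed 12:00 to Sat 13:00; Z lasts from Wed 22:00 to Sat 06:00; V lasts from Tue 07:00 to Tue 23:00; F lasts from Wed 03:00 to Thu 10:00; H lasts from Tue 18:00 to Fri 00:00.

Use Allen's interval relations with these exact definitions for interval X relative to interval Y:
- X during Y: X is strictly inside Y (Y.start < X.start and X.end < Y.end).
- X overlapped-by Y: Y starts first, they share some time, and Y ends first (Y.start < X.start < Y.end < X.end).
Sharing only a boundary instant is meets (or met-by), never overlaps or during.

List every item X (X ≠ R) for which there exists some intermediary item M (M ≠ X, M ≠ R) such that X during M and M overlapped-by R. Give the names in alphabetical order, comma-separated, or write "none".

K, Q, Z

Target R = [Tue 19:00, Sat 04:00].
Intermediaries M with M overlapped-by R: C, Z.
Via C — items with X during C: K, Q, Z.
Via Z — items with X during Z: K, Q.
Union: K, Q, Z.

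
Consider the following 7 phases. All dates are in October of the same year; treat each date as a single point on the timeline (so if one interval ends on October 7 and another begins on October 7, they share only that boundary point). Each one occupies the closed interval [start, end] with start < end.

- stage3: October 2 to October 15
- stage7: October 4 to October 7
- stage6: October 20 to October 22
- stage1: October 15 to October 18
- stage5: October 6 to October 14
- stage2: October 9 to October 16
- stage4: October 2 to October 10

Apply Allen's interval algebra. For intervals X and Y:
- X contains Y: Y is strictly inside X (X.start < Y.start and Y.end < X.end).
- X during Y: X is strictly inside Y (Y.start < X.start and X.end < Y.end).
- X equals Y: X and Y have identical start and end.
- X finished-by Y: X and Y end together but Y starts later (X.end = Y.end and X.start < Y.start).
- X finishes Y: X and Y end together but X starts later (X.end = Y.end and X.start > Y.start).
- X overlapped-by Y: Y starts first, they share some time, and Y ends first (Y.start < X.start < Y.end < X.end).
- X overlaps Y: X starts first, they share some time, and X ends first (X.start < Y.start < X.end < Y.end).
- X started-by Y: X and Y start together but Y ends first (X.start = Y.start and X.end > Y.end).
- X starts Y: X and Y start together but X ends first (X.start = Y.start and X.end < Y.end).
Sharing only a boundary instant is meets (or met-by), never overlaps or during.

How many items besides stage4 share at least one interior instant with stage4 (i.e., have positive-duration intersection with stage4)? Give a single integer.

4

Target stage4 = [October 2, October 10].
stage1 [October 15, October 18] → after → no.
stage2 [October 9, October 16] → overlapped-by → counts.
stage3 [October 2, October 15] → started-by → counts.
stage5 [October 6, October 14] → overlapped-by → counts.
stage6 [October 20, October 22] → after → no.
stage7 [October 4, October 7] → during → counts.
Total: 4.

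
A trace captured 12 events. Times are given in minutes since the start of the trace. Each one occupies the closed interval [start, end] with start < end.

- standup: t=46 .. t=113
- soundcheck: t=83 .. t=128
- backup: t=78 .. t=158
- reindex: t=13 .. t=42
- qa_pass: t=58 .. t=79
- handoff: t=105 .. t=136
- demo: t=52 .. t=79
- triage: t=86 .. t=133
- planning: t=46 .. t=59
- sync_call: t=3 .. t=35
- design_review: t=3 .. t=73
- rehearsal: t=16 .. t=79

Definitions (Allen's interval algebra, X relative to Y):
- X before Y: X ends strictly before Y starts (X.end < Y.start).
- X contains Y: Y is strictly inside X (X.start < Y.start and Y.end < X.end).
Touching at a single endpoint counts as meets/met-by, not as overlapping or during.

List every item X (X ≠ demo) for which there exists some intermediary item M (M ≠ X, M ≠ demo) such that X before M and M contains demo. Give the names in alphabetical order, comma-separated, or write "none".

Target demo = [t=52, t=79].
Intermediaries M with M contains demo: standup.
Via standup — items with X before standup: reindex, sync_call.
Union: reindex, sync_call.

reindex, sync_call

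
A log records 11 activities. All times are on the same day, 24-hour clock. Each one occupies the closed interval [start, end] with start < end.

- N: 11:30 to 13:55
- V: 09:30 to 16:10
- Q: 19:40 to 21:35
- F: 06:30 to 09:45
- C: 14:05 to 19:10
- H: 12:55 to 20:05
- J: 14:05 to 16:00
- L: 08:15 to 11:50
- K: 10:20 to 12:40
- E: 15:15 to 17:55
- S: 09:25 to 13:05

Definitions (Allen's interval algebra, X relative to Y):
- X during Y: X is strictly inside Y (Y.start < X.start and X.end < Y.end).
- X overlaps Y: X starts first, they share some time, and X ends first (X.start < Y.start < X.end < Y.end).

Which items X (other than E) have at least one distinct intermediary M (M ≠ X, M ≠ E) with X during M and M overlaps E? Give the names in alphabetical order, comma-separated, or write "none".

Target E = [15:15, 17:55].
Intermediaries M with M overlaps E: J, V.
Via J — items with X during J: none.
Via V — items with X during V: J, K, N.
Union: J, K, N.

J, K, N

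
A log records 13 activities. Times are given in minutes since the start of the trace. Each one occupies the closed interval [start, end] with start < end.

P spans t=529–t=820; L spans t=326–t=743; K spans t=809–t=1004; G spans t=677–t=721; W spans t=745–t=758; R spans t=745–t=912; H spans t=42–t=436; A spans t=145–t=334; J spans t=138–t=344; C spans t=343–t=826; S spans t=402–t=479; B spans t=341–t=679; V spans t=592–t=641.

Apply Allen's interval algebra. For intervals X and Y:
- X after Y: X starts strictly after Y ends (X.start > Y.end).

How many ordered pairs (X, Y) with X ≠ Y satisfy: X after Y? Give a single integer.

42

Checking all 156 ordered pairs for relation 'after'; matching pairs in alphabetical order:
(B, A): B after A ✓
(C, A): C after A ✓
(G, A): G after A ✓
(G, H): G after H ✓
(G, J): G after J ✓
(G, S): G after S ✓
(G, V): G after V ✓
(K, A): K after A ✓
(K, B): K after B ✓
(K, G): K after G ✓
(K, H): K after H ✓
(K, J): K after J ✓
(K, L): K after L ✓
(K, S): K after S ✓
(K, V): K after V ✓
(K, W): K after W ✓
(P, A): P after A ✓
(P, H): P after H ✓
(P, J): P after J ✓
(P, S): P after S ✓
(R, A): R after A ✓
(R, B): R after B ✓
(R, G): R after G ✓
(R, H): R after H ✓
... plus 18 further pairs not listed.
Count: 42.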